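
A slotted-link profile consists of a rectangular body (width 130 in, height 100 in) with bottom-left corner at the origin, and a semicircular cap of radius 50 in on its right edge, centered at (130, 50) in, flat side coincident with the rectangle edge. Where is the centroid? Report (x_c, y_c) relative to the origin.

rectangular body: A = 130 × 100 = 13000.00, centroid at (65.00, 50.00).
semicircular end: A = ½π·50² = 3926.99, centroid at (151.22, 50.00).
ΣA = 16926.99 in², ΣAx_c = 1438842.14 in³, ΣAy_c = 846349.54 in³.
x_c = 1438842.14/16926.99 = 85.00 in; y_c = 846349.54/16926.99 = 50.00 in.

x_c = 85.00 in, y_c = 50.00 in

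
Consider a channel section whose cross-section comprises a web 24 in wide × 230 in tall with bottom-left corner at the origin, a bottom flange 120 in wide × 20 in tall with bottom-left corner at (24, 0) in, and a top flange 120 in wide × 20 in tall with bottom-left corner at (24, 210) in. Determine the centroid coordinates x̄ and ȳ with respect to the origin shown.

Part | A | x̄ᵢ | ȳᵢ | A·x̄ᵢ | A·ȳᵢ
web | 5520.00 | 12.00 | 115.00 | 66240.00 | 634800.00
bottom flange | 2400.00 | 84.00 | 10.00 | 201600.00 | 24000.00
top flange | 2400.00 | 84.00 | 220.00 | 201600.00 | 528000.00
Σ | 10320.00 |  |  | 469440.00 | 1186800.00
x̄ = 469440.00 / 10320.00 = 45.49 in
ȳ = 1186800.00 / 10320.00 = 115.00 in

x̄ = 45.49 in, ȳ = 115.00 in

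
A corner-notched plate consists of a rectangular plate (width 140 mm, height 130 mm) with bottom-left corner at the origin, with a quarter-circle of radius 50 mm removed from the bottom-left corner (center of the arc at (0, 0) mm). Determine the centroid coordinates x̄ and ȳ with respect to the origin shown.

plate: A = 140 × 130 = 18200.00, centroid at (70.00, 65.00).
removed quarter-circle: A = −¼π·50² = -1963.50, centroid at (21.22, 21.22).
ΣA = 16236.50 mm²
ΣAx̄ = (18200.00)(70.00) + (-1963.50)(21.22) = 1232333.33 mm³
ΣAȳ = (18200.00)(65.00) + (-1963.50)(21.22) = 1141333.33 mm³
x̄ = 1232333.33 / 16236.50 = 75.90 mm
ȳ = 1141333.33 / 16236.50 = 70.29 mm

x̄ = 75.90 mm, ȳ = 70.29 mm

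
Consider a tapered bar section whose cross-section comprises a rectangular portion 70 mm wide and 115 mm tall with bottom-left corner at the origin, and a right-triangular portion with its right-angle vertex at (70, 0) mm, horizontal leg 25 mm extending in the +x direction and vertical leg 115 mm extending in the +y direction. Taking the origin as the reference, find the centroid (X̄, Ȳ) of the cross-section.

X̄ = 41.57 mm, Ȳ = 54.60 mm

Part | A | x̄ᵢ | ȳᵢ | A·x̄ᵢ | A·ȳᵢ
rectangular portion | 8050.00 | 35.00 | 57.50 | 281750.00 | 462875.00
triangular portion | 1437.50 | 78.33 | 38.33 | 112604.17 | 55104.17
Σ | 9487.50 |  |  | 394354.17 | 517979.17
X̄ = 394354.17 / 9487.50 = 41.57 mm
Ȳ = 517979.17 / 9487.50 = 54.60 mm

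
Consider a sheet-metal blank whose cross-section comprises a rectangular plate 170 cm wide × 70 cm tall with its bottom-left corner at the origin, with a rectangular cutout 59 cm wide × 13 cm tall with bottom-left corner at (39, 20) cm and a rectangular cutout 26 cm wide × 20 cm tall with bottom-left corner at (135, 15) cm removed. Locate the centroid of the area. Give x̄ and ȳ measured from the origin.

plate: A = 170 × 70 = 11900.00, centroid at (85.00, 35.00).
hole 1: A = −(59 × 13) = -767.00, centroid at (68.50, 26.50).
hole 2: A = −(26 × 20) = -520.00, centroid at (148.00, 25.00).
ΣA = 10613.00 cm², ΣAx̄ = 882000.50 cm³, ΣAȳ = 383174.50 cm³.
x̄ = 882000.50/10613.00 = 83.11 cm; ȳ = 383174.50/10613.00 = 36.10 cm.

x̄ = 83.11 cm, ȳ = 36.10 cm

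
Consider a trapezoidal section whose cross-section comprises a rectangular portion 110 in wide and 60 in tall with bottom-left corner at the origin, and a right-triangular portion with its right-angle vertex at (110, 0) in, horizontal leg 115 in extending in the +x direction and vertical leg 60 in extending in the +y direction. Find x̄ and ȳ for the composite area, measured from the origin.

rectangular portion: A = 110 × 60 = 6600.00, centroid at (55.00, 30.00).
triangular portion: A = ½·115·60 = 3450.00, centroid at (148.33, 20.00).
ΣA = 10050.00 in², ΣAx̄ = 874750.00 in³, ΣAȳ = 267000.00 in³.
x̄ = 874750.00/10050.00 = 87.04 in; ȳ = 267000.00/10050.00 = 26.57 in.

x̄ = 87.04 in, ȳ = 26.57 in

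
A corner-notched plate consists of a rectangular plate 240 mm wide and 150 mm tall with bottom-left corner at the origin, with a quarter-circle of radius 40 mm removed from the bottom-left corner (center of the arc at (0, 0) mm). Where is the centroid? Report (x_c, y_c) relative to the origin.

plate: A = 240 × 150 = 36000.00, centroid at (120.00, 75.00).
removed quarter-circle: A = −¼π·40² = -1256.64, centroid at (16.98, 16.98).
ΣA = 34743.36 mm², ΣAx_c = 4298666.67 mm³, ΣAy_c = 2678666.67 mm³.
x_c = 4298666.67/34743.36 = 123.73 mm; y_c = 2678666.67/34743.36 = 77.10 mm.

x_c = 123.73 mm, y_c = 77.10 mm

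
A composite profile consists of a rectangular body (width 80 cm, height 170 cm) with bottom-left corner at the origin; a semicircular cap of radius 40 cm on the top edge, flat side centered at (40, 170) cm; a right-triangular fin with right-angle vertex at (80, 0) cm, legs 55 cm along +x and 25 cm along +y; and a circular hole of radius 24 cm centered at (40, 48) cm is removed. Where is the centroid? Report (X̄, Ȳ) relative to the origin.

rectangular body: A = 80 × 170 = 13600.00, centroid at (40.00, 85.00).
semicircular top: A = ½π·40² = 2513.27, centroid at (40.00, 186.98).
triangular fin: A = ½·55·25 = 687.50, centroid at (98.33, 8.33).
hole: A = −π·24² = -1809.56, centroid at (40.00, 48.00).
ΣA = 14991.22 cm²
ΣAX̄ = (13600.00)(40.00) + (2513.27)(40.00) + (687.50)(98.33) + (-1809.56)(40.00) = 639752.84 cm³
ΣAȲ = (13600.00)(85.00) + (2513.27)(186.98) + (687.50)(8.33) + (-1809.56)(48.00) = 1544793.68 cm³
X̄ = 639752.84 / 14991.22 = 42.68 cm
Ȳ = 1544793.68 / 14991.22 = 103.05 cm

X̄ = 42.68 cm, Ȳ = 103.05 cm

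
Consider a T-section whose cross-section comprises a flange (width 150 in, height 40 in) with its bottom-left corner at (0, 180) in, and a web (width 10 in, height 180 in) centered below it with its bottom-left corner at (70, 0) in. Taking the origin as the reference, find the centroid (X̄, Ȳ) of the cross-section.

X̄ = 75.00 in, Ȳ = 174.62 in

web: A = 10 × 180 = 1800.00, centroid at (75.00, 90.00).
flange: A = 150 × 40 = 6000.00, centroid at (75.00, 200.00).
ΣA = 7800.00 in²
ΣAX̄ = (1800.00)(75.00) + (6000.00)(75.00) = 585000.00 in³
ΣAȲ = (1800.00)(90.00) + (6000.00)(200.00) = 1362000.00 in³
X̄ = 585000.00 / 7800.00 = 75.00 in
Ȳ = 1362000.00 / 7800.00 = 174.62 in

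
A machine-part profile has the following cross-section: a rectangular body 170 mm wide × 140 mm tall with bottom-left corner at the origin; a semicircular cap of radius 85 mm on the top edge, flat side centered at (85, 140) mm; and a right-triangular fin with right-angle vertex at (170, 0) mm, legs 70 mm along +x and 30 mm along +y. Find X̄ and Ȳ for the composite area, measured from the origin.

X̄ = 88.14 mm, Ȳ = 101.52 mm

rectangular body: A = 170 × 140 = 23800.00, centroid at (85.00, 70.00).
semicircular top: A = ½π·85² = 11349.00, centroid at (85.00, 176.08).
triangular fin: A = ½·70·30 = 1050.00, centroid at (193.33, 10.00).
ΣA = 36199.00 mm², ΣAX̄ = 3190665.29 mm³, ΣAȲ = 3674777.15 mm³.
X̄ = 3190665.29/36199.00 = 88.14 mm; Ȳ = 3674777.15/36199.00 = 101.52 mm.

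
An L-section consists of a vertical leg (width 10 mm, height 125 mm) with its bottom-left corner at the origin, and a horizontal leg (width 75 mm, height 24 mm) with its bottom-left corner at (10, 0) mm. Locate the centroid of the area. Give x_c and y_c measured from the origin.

x_c = 30.08 mm, y_c = 32.70 mm

vertical leg: A = 10 × 125 = 1250.00, centroid at (5.00, 62.50).
horizontal leg: A = 75 × 24 = 1800.00, centroid at (47.50, 12.00).
ΣA = 3050.00 mm², ΣAx_c = 91750.00 mm³, ΣAy_c = 99725.00 mm³.
x_c = 91750.00/3050.00 = 30.08 mm; y_c = 99725.00/3050.00 = 32.70 mm.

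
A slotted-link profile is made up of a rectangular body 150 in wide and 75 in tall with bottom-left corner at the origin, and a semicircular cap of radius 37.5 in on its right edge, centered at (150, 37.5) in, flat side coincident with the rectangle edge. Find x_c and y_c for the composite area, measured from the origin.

x_c = 89.92 in, y_c = 37.50 in

rectangular body: A = 150 × 75 = 11250.00, centroid at (75.00, 37.50).
semicircular end: A = ½π·37.5² = 2208.93, centroid at (165.92, 37.50).
ΣA = 13458.93 in², ΣAx_c = 1210246.10 in³, ΣAy_c = 504709.96 in³.
x_c = 1210246.10/13458.93 = 89.92 in; y_c = 504709.96/13458.93 = 37.50 in.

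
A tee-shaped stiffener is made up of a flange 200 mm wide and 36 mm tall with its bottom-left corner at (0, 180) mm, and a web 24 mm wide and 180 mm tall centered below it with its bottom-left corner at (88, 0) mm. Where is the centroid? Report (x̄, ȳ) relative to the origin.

x̄ = 100.00 mm, ȳ = 157.50 mm

web: A = 24 × 180 = 4320.00, centroid at (100.00, 90.00).
flange: A = 200 × 36 = 7200.00, centroid at (100.00, 198.00).
ΣA = 11520.00 mm²
ΣAx̄ = (4320.00)(100.00) + (7200.00)(100.00) = 1152000.00 mm³
ΣAȳ = (4320.00)(90.00) + (7200.00)(198.00) = 1814400.00 mm³
x̄ = 1152000.00 / 11520.00 = 100.00 mm
ȳ = 1814400.00 / 11520.00 = 157.50 mm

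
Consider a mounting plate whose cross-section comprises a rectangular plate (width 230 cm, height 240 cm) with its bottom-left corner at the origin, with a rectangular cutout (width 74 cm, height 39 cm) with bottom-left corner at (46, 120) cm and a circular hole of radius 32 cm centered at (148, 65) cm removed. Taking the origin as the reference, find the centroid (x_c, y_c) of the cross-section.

x_c = 114.72 cm, y_c = 122.46 cm

plate: A = 230 × 240 = 55200.00, centroid at (115.00, 120.00).
hole 1: A = −(74 × 39) = -2886.00, centroid at (83.00, 139.50).
hole 2: A = −π·32² = -3216.99, centroid at (148.00, 65.00).
ΣA = 49097.01 cm², ΣAx_c = 5632347.35 cm³, ΣAy_c = 6012298.59 cm³.
x_c = 5632347.35/49097.01 = 114.72 cm; y_c = 6012298.59/49097.01 = 122.46 cm.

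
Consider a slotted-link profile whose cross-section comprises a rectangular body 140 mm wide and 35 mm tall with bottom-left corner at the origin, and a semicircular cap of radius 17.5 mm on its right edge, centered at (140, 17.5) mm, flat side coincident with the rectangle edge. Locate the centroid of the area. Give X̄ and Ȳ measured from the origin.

X̄ = 76.92 mm, Ȳ = 17.50 mm

rectangular body: A = 140 × 35 = 4900.00, centroid at (70.00, 17.50).
semicircular end: A = ½π·17.5² = 481.06, centroid at (147.43, 17.50).
ΣA = 5381.06 mm²
ΣAX̄ = (4900.00)(70.00) + (481.06)(147.43) = 413920.81 mm³
ΣAȲ = (4900.00)(17.50) + (481.06)(17.50) = 94168.49 mm³
X̄ = 413920.81 / 5381.06 = 76.92 mm
Ȳ = 94168.49 / 5381.06 = 17.50 mm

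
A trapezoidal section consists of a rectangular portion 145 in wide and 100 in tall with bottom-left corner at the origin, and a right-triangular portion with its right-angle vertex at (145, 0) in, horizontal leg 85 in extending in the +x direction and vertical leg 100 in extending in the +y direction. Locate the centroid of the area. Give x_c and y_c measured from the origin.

Part | A | x̄ᵢ | ȳᵢ | A·x̄ᵢ | A·ȳᵢ
rectangular portion | 14500.00 | 72.50 | 50.00 | 1051250.00 | 725000.00
triangular portion | 4250.00 | 173.33 | 33.33 | 736666.67 | 141666.67
Σ | 18750.00 |  |  | 1787916.67 | 866666.67
x_c = 1787916.67 / 18750.00 = 95.36 in
y_c = 866666.67 / 18750.00 = 46.22 in

x_c = 95.36 in, y_c = 46.22 in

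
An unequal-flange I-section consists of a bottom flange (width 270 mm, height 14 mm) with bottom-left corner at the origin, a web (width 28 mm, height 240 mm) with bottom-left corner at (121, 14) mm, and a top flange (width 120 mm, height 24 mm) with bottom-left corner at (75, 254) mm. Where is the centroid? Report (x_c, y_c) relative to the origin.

bottom flange: A = 270 × 14 = 3780.00, centroid at (135.00, 7.00).
web: A = 28 × 240 = 6720.00, centroid at (135.00, 134.00).
top flange: A = 120 × 24 = 2880.00, centroid at (135.00, 266.00).
ΣA = 13380.00 mm², ΣAx_c = 1806300.00 mm³, ΣAy_c = 1693020.00 mm³.
x_c = 1806300.00/13380.00 = 135.00 mm; y_c = 1693020.00/13380.00 = 126.53 mm.

x_c = 135.00 mm, y_c = 126.53 mm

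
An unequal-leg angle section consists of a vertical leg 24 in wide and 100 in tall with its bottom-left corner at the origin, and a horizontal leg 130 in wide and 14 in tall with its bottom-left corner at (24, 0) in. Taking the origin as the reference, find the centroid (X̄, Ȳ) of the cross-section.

vertical leg: A = 24 × 100 = 2400.00, centroid at (12.00, 50.00).
horizontal leg: A = 130 × 14 = 1820.00, centroid at (89.00, 7.00).
ΣA = 4220.00 in², ΣAX̄ = 190780.00 in³, ΣAȲ = 132740.00 in³.
X̄ = 190780.00/4220.00 = 45.21 in; Ȳ = 132740.00/4220.00 = 31.45 in.

X̄ = 45.21 in, Ȳ = 31.45 in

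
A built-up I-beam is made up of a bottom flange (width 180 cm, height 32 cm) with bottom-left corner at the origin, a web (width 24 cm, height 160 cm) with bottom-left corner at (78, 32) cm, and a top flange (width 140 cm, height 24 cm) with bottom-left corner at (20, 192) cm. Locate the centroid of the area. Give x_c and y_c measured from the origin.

x_c = 90.00 cm, y_c = 93.19 cm

bottom flange: A = 180 × 32 = 5760.00, centroid at (90.00, 16.00).
web: A = 24 × 160 = 3840.00, centroid at (90.00, 112.00).
top flange: A = 140 × 24 = 3360.00, centroid at (90.00, 204.00).
ΣA = 12960.00 cm², ΣAx_c = 1166400.00 cm³, ΣAy_c = 1207680.00 cm³.
x_c = 1166400.00/12960.00 = 90.00 cm; y_c = 1207680.00/12960.00 = 93.19 cm.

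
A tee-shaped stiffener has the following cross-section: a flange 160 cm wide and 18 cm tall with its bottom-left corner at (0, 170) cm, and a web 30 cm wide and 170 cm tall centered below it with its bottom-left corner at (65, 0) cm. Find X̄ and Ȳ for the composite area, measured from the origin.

X̄ = 80.00 cm, Ȳ = 118.92 cm

web: A = 30 × 170 = 5100.00, centroid at (80.00, 85.00).
flange: A = 160 × 18 = 2880.00, centroid at (80.00, 179.00).
ΣA = 7980.00 cm², ΣAX̄ = 638400.00 cm³, ΣAȲ = 949020.00 cm³.
X̄ = 638400.00/7980.00 = 80.00 cm; Ȳ = 949020.00/7980.00 = 118.92 cm.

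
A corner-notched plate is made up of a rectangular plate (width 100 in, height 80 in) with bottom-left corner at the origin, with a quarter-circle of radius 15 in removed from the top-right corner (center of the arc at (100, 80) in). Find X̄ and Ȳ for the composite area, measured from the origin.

X̄ = 49.01 in, Ȳ = 39.24 in

Part | A | x̄ᵢ | ȳᵢ | A·x̄ᵢ | A·ȳᵢ
plate | 8000.00 | 50.00 | 40.00 | 400000.00 | 320000.00
removed quarter-circle | -176.71 | 93.63 | 73.63 | -16546.46 | -13012.17
Σ | 7823.29 |  |  | 383453.54 | 306987.83
X̄ = 383453.54 / 7823.29 = 49.01 in
Ȳ = 306987.83 / 7823.29 = 39.24 in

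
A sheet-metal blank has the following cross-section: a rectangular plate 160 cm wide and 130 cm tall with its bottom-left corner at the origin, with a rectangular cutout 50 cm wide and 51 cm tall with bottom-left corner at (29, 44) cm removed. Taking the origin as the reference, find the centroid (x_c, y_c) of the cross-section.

x_c = 83.63 cm, y_c = 64.37 cm

plate: A = 160 × 130 = 20800.00, centroid at (80.00, 65.00).
hole: A = −(50 × 51) = -2550.00, centroid at (54.00, 69.50).
ΣA = 18250.00 cm², ΣAx_c = 1526300.00 cm³, ΣAy_c = 1174775.00 cm³.
x_c = 1526300.00/18250.00 = 83.63 cm; y_c = 1174775.00/18250.00 = 64.37 cm.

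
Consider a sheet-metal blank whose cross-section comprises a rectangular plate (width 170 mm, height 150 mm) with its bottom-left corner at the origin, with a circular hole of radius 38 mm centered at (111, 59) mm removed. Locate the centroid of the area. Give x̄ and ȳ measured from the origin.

plate: A = 170 × 150 = 25500.00, centroid at (85.00, 75.00).
hole: A = −π·38² = -4536.46, centroid at (111.00, 59.00).
ΣA = 20963.54 mm², ΣAx̄ = 1663952.96 mm³, ΣAȳ = 1644848.87 mm³.
x̄ = 1663952.96/20963.54 = 79.37 mm; ȳ = 1644848.87/20963.54 = 78.46 mm.

x̄ = 79.37 mm, ȳ = 78.46 mm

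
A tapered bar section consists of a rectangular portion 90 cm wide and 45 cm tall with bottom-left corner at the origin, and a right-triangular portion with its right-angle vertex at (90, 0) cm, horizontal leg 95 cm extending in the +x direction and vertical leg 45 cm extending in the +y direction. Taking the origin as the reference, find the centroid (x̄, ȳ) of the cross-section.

x̄ = 71.48 cm, ȳ = 19.91 cm

rectangular portion: A = 90 × 45 = 4050.00, centroid at (45.00, 22.50).
triangular portion: A = ½·95·45 = 2137.50, centroid at (121.67, 15.00).
ΣA = 6187.50 cm²
ΣAx̄ = (4050.00)(45.00) + (2137.50)(121.67) = 442312.50 cm³
ΣAȳ = (4050.00)(22.50) + (2137.50)(15.00) = 123187.50 cm³
x̄ = 442312.50 / 6187.50 = 71.48 cm
ȳ = 123187.50 / 6187.50 = 19.91 cm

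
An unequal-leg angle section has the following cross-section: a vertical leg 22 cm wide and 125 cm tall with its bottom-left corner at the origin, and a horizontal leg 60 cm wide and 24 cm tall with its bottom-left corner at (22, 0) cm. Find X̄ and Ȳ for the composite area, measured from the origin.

vertical leg: A = 22 × 125 = 2750.00, centroid at (11.00, 62.50).
horizontal leg: A = 60 × 24 = 1440.00, centroid at (52.00, 12.00).
ΣA = 4190.00 cm²
ΣAX̄ = (2750.00)(11.00) + (1440.00)(52.00) = 105130.00 cm³
ΣAȲ = (2750.00)(62.50) + (1440.00)(12.00) = 189155.00 cm³
X̄ = 105130.00 / 4190.00 = 25.09 cm
Ȳ = 189155.00 / 4190.00 = 45.14 cm

X̄ = 25.09 cm, Ȳ = 45.14 cm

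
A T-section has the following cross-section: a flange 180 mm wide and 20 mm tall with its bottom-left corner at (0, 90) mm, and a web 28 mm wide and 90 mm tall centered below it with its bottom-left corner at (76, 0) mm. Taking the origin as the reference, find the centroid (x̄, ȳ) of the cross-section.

Part | A | x̄ᵢ | ȳᵢ | A·x̄ᵢ | A·ȳᵢ
web | 2520.00 | 90.00 | 45.00 | 226800.00 | 113400.00
flange | 3600.00 | 90.00 | 100.00 | 324000.00 | 360000.00
Σ | 6120.00 |  |  | 550800.00 | 473400.00
x̄ = 550800.00 / 6120.00 = 90.00 mm
ȳ = 473400.00 / 6120.00 = 77.35 mm

x̄ = 90.00 mm, ȳ = 77.35 mm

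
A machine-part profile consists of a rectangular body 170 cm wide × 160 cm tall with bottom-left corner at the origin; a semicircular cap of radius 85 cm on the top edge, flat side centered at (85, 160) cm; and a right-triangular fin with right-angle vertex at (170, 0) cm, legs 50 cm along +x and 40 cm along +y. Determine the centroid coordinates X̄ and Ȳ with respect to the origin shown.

X̄ = 87.57 cm, Ȳ = 111.62 cm

rectangular body: A = 170 × 160 = 27200.00, centroid at (85.00, 80.00).
semicircular top: A = ½π·85² = 11349.00, centroid at (85.00, 196.08).
triangular fin: A = ½·50·40 = 1000.00, centroid at (186.67, 13.33).
ΣA = 39549.00 cm²
ΣAX̄ = (27200.00)(85.00) + (11349.00)(85.00) + (1000.00)(186.67) = 3463331.96 cm³
ΣAȲ = (27200.00)(80.00) + (11349.00)(196.08) + (1000.00)(13.33) = 4414590.55 cm³
X̄ = 3463331.96 / 39549.00 = 87.57 cm
Ȳ = 4414590.55 / 39549.00 = 111.62 cm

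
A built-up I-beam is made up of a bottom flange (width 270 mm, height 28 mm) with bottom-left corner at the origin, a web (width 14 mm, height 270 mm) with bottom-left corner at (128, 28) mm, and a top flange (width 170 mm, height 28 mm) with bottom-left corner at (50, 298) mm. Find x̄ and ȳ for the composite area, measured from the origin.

bottom flange: A = 270 × 28 = 7560.00, centroid at (135.00, 14.00).
web: A = 14 × 270 = 3780.00, centroid at (135.00, 163.00).
top flange: A = 170 × 28 = 4760.00, centroid at (135.00, 312.00).
ΣA = 16100.00 mm², ΣAx̄ = 2173500.00 mm³, ΣAȳ = 2207100.00 mm³.
x̄ = 2173500.00/16100.00 = 135.00 mm; ȳ = 2207100.00/16100.00 = 137.09 mm.

x̄ = 135.00 mm, ȳ = 137.09 mm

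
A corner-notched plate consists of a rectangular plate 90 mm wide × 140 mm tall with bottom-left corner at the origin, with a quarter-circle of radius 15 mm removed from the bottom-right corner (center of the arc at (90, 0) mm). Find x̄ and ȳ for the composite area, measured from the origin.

x̄ = 44.45 mm, ȳ = 70.91 mm

plate: A = 90 × 140 = 12600.00, centroid at (45.00, 70.00).
removed quarter-circle: A = −¼π·15² = -176.71, centroid at (83.63, 6.37).
ΣA = 12423.29 mm²
ΣAx̄ = (12600.00)(45.00) + (-176.71)(83.63) = 552220.69 mm³
ΣAȳ = (12600.00)(70.00) + (-176.71)(6.37) = 880875.00 mm³
x̄ = 552220.69 / 12423.29 = 44.45 mm
ȳ = 880875.00 / 12423.29 = 70.91 mm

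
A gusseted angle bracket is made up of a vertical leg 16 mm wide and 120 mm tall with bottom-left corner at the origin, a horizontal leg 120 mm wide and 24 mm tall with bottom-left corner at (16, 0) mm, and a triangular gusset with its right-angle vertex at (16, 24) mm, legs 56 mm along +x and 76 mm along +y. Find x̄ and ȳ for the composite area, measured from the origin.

x̄ = 44.46 mm, ȳ = 36.77 mm

Part | A | x̄ᵢ | ȳᵢ | A·x̄ᵢ | A·ȳᵢ
vertical leg | 1920.00 | 8.00 | 60.00 | 15360.00 | 115200.00
horizontal leg | 2880.00 | 76.00 | 12.00 | 218880.00 | 34560.00
gusset | 2128.00 | 34.67 | 49.33 | 73770.67 | 104981.33
Σ | 6928.00 |  |  | 308010.67 | 254741.33
x̄ = 308010.67 / 6928.00 = 44.46 mm
ȳ = 254741.33 / 6928.00 = 36.77 mm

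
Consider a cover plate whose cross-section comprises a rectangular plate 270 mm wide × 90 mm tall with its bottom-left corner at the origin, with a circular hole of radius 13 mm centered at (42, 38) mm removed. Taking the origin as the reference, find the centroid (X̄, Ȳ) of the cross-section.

plate: A = 270 × 90 = 24300.00, centroid at (135.00, 45.00).
hole: A = −π·13² = -530.93, centroid at (42.00, 38.00).
ΣA = 23769.07 mm², ΣAX̄ = 3258200.98 mm³, ΣAȲ = 1073324.69 mm³.
X̄ = 3258200.98/23769.07 = 137.08 mm; Ȳ = 1073324.69/23769.07 = 45.16 mm.

X̄ = 137.08 mm, Ȳ = 45.16 mm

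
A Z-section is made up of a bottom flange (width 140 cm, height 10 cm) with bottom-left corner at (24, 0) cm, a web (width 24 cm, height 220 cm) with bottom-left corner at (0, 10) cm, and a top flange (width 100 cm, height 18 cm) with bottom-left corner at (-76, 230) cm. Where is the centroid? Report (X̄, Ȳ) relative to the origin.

X̄ = 17.47 cm, Ȳ = 126.27 cm

Part | A | x̄ᵢ | ȳᵢ | A·x̄ᵢ | A·ȳᵢ
bottom flange | 1400.00 | 94.00 | 5.00 | 131600.00 | 7000.00
web | 5280.00 | 12.00 | 120.00 | 63360.00 | 633600.00
top flange | 1800.00 | -26.00 | 239.00 | -46800.00 | 430200.00
Σ | 8480.00 |  |  | 148160.00 | 1070800.00
X̄ = 148160.00 / 8480.00 = 17.47 cm
Ȳ = 1070800.00 / 8480.00 = 126.27 cm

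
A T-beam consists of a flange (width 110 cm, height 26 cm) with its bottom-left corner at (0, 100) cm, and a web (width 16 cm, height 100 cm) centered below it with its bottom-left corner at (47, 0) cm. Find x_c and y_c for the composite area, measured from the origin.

x_c = 55.00 cm, y_c = 90.40 cm

web: A = 16 × 100 = 1600.00, centroid at (55.00, 50.00).
flange: A = 110 × 26 = 2860.00, centroid at (55.00, 113.00).
ΣA = 4460.00 cm², ΣAx_c = 245300.00 cm³, ΣAy_c = 403180.00 cm³.
x_c = 245300.00/4460.00 = 55.00 cm; y_c = 403180.00/4460.00 = 90.40 cm.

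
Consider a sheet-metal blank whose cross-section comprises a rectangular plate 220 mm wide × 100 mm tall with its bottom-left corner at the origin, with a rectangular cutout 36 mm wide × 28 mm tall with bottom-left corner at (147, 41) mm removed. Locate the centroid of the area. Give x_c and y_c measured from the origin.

x_c = 107.36 mm, y_c = 49.76 mm

Part | A | x̄ᵢ | ȳᵢ | A·x̄ᵢ | A·ȳᵢ
plate | 22000.00 | 110.00 | 50.00 | 2420000.00 | 1100000.00
hole | -1008.00 | 165.00 | 55.00 | -166320.00 | -55440.00
Σ | 20992.00 |  |  | 2253680.00 | 1044560.00
x_c = 2253680.00 / 20992.00 = 107.36 mm
y_c = 1044560.00 / 20992.00 = 49.76 mm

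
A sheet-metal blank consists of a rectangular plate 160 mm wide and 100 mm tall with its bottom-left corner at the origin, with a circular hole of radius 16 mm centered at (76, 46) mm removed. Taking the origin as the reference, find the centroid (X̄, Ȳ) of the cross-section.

X̄ = 80.21 mm, Ȳ = 50.21 mm

plate: A = 160 × 100 = 16000.00, centroid at (80.00, 50.00).
hole: A = −π·16² = -804.25, centroid at (76.00, 46.00).
ΣA = 15195.75 mm², ΣAX̄ = 1218877.17 mm³, ΣAȲ = 763004.60 mm³.
X̄ = 1218877.17/15195.75 = 80.21 mm; Ȳ = 763004.60/15195.75 = 50.21 mm.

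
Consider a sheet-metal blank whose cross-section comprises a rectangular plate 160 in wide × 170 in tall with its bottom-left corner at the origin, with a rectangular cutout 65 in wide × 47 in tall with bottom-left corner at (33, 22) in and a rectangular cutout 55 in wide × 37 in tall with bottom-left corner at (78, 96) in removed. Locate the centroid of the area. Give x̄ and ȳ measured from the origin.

plate: A = 160 × 170 = 27200.00, centroid at (80.00, 85.00).
hole 1: A = −(65 × 47) = -3055.00, centroid at (65.50, 45.50).
hole 2: A = −(55 × 37) = -2035.00, centroid at (105.50, 114.50).
ΣA = 22110.00 in²
ΣAx̄ = (27200.00)(80.00) + (-3055.00)(65.50) + (-2035.00)(105.50) = 1761205.00 in³
ΣAȳ = (27200.00)(85.00) + (-3055.00)(45.50) + (-2035.00)(114.50) = 1939990.00 in³
x̄ = 1761205.00 / 22110.00 = 79.66 in
ȳ = 1939990.00 / 22110.00 = 87.74 in

x̄ = 79.66 in, ȳ = 87.74 in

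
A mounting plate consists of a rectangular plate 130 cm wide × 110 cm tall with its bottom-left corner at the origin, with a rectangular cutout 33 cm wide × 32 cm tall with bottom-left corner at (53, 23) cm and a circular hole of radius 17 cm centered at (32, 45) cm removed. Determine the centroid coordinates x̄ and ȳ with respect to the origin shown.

x̄ = 67.04 cm, ȳ = 57.11 cm

plate: A = 130 × 110 = 14300.00, centroid at (65.00, 55.00).
hole 1: A = −(33 × 32) = -1056.00, centroid at (69.50, 39.00).
hole 2: A = −π·17² = -907.92, centroid at (32.00, 45.00).
ΣA = 12336.08 cm²
ΣAx̄ = (14300.00)(65.00) + (-1056.00)(69.50) + (-907.92)(32.00) = 827054.55 cm³
ΣAȳ = (14300.00)(55.00) + (-1056.00)(39.00) + (-907.92)(45.00) = 704459.59 cm³
x̄ = 827054.55 / 12336.08 = 67.04 cm
ȳ = 704459.59 / 12336.08 = 57.11 cm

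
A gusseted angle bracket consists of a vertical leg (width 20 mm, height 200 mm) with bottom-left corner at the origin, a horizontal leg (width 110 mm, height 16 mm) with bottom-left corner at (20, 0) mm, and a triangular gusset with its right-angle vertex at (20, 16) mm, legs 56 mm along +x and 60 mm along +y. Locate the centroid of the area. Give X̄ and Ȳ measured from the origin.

X̄ = 31.85 mm, Ȳ = 63.78 mm

vertical leg: A = 20 × 200 = 4000.00, centroid at (10.00, 100.00).
horizontal leg: A = 110 × 16 = 1760.00, centroid at (75.00, 8.00).
gusset: A = ½·56·60 = 1680.00, centroid at (38.67, 36.00).
ΣA = 7440.00 mm²
ΣAX̄ = (4000.00)(10.00) + (1760.00)(75.00) + (1680.00)(38.67) = 236960.00 mm³
ΣAȲ = (4000.00)(100.00) + (1760.00)(8.00) + (1680.00)(36.00) = 474560.00 mm³
X̄ = 236960.00 / 7440.00 = 31.85 mm
Ȳ = 474560.00 / 7440.00 = 63.78 mm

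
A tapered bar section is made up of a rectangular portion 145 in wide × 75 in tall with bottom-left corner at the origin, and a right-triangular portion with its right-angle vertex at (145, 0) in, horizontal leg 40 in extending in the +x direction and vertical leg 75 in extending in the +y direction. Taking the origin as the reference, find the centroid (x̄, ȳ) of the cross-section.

rectangular portion: A = 145 × 75 = 10875.00, centroid at (72.50, 37.50).
triangular portion: A = ½·40·75 = 1500.00, centroid at (158.33, 25.00).
ΣA = 12375.00 in²
ΣAx̄ = (10875.00)(72.50) + (1500.00)(158.33) = 1025937.50 in³
ΣAȳ = (10875.00)(37.50) + (1500.00)(25.00) = 445312.50 in³
x̄ = 1025937.50 / 12375.00 = 82.90 in
ȳ = 445312.50 / 12375.00 = 35.98 in

x̄ = 82.90 in, ȳ = 35.98 in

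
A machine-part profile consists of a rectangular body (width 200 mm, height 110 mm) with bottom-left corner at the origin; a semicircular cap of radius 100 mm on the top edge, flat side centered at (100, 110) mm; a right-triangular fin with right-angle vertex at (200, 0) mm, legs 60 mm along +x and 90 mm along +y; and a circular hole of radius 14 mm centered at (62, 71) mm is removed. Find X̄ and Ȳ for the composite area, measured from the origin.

X̄ = 108.73 mm, Ȳ = 91.52 mm

Part | A | x̄ᵢ | ȳᵢ | A·x̄ᵢ | A·ȳᵢ
rectangular body | 22000.00 | 100.00 | 55.00 | 2200000.00 | 1210000.00
semicircular top | 15707.96 | 100.00 | 152.44 | 1570796.33 | 2394542.63
triangular fin | 2700.00 | 220.00 | 30.00 | 594000.00 | 81000.00
hole | -615.75 | 62.00 | 71.00 | -38176.63 | -43718.40
Σ | 39792.21 |  |  | 4326619.69 | 3641824.22
X̄ = 4326619.69 / 39792.21 = 108.73 mm
Ȳ = 3641824.22 / 39792.21 = 91.52 mm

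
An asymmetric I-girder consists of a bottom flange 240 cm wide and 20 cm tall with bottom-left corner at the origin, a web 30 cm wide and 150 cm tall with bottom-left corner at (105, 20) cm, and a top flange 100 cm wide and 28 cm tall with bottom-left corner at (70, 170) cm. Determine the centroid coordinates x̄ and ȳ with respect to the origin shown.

x̄ = 120.00 cm, ȳ = 81.88 cm

Part | A | x̄ᵢ | ȳᵢ | A·x̄ᵢ | A·ȳᵢ
bottom flange | 4800.00 | 120.00 | 10.00 | 576000.00 | 48000.00
web | 4500.00 | 120.00 | 95.00 | 540000.00 | 427500.00
top flange | 2800.00 | 120.00 | 184.00 | 336000.00 | 515200.00
Σ | 12100.00 |  |  | 1452000.00 | 990700.00
x̄ = 1452000.00 / 12100.00 = 120.00 cm
ȳ = 990700.00 / 12100.00 = 81.88 cm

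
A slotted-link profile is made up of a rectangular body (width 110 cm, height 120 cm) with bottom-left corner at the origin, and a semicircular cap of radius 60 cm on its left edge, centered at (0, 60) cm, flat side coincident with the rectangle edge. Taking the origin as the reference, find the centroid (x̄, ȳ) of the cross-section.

x̄ = 30.87 cm, ȳ = 60.00 cm

rectangular body: A = 110 × 120 = 13200.00, centroid at (55.00, 60.00).
semicircular end: A = ½π·60² = 5654.87, centroid at (-25.46, 60.00).
ΣA = 18854.87 cm²
ΣAx̄ = (13200.00)(55.00) + (5654.87)(-25.46) = 582000.00 cm³
ΣAȳ = (13200.00)(60.00) + (5654.87)(60.00) = 1131292.01 cm³
x̄ = 582000.00 / 18854.87 = 30.87 cm
ȳ = 1131292.01 / 18854.87 = 60.00 cm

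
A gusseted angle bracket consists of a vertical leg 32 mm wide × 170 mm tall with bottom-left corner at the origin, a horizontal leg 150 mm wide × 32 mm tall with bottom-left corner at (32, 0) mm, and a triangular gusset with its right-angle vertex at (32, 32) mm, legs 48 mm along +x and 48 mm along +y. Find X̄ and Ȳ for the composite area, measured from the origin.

X̄ = 57.58 mm, Ȳ = 52.19 mm

Part | A | x̄ᵢ | ȳᵢ | A·x̄ᵢ | A·ȳᵢ
vertical leg | 5440.00 | 16.00 | 85.00 | 87040.00 | 462400.00
horizontal leg | 4800.00 | 107.00 | 16.00 | 513600.00 | 76800.00
gusset | 1152.00 | 48.00 | 48.00 | 55296.00 | 55296.00
Σ | 11392.00 |  |  | 655936.00 | 594496.00
X̄ = 655936.00 / 11392.00 = 57.58 mm
Ȳ = 594496.00 / 11392.00 = 52.19 mm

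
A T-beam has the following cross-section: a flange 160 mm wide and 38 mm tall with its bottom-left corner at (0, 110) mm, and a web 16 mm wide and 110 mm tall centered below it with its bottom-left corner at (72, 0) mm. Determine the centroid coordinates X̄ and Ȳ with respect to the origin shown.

X̄ = 80.00 mm, Ȳ = 112.39 mm

web: A = 16 × 110 = 1760.00, centroid at (80.00, 55.00).
flange: A = 160 × 38 = 6080.00, centroid at (80.00, 129.00).
ΣA = 7840.00 mm², ΣAX̄ = 627200.00 mm³, ΣAȲ = 881120.00 mm³.
X̄ = 627200.00/7840.00 = 80.00 mm; Ȳ = 881120.00/7840.00 = 112.39 mm.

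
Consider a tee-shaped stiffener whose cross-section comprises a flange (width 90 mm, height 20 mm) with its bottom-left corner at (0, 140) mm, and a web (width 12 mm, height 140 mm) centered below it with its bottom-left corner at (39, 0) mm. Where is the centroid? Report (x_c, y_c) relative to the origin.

web: A = 12 × 140 = 1680.00, centroid at (45.00, 70.00).
flange: A = 90 × 20 = 1800.00, centroid at (45.00, 150.00).
ΣA = 3480.00 mm²
ΣAx_c = (1680.00)(45.00) + (1800.00)(45.00) = 156600.00 mm³
ΣAy_c = (1680.00)(70.00) + (1800.00)(150.00) = 387600.00 mm³
x_c = 156600.00 / 3480.00 = 45.00 mm
y_c = 387600.00 / 3480.00 = 111.38 mm

x_c = 45.00 mm, y_c = 111.38 mm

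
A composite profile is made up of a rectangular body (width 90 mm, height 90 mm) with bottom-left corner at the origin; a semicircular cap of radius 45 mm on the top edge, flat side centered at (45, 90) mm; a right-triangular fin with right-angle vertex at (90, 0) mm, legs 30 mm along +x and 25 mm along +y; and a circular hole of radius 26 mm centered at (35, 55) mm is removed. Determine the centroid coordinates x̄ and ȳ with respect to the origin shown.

x̄ = 49.39 mm, ȳ = 62.72 mm

Part | A | x̄ᵢ | ȳᵢ | A·x̄ᵢ | A·ȳᵢ
rectangular body | 8100.00 | 45.00 | 45.00 | 364500.00 | 364500.00
semicircular top | 3180.86 | 45.00 | 109.10 | 143138.82 | 347027.63
triangular fin | 375.00 | 100.00 | 8.33 | 37500.00 | 3125.00
hole | -2123.72 | 35.00 | 55.00 | -74330.08 | -116804.41
Σ | 9532.15 |  |  | 470808.73 | 597848.22
x̄ = 470808.73 / 9532.15 = 49.39 mm
ȳ = 597848.22 / 9532.15 = 62.72 mm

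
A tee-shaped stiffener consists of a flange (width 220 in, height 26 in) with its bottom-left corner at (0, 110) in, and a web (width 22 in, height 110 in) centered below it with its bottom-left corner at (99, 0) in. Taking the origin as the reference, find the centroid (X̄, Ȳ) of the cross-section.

Part | A | x̄ᵢ | ȳᵢ | A·x̄ᵢ | A·ȳᵢ
web | 2420.00 | 110.00 | 55.00 | 266200.00 | 133100.00
flange | 5720.00 | 110.00 | 123.00 | 629200.00 | 703560.00
Σ | 8140.00 |  |  | 895400.00 | 836660.00
X̄ = 895400.00 / 8140.00 = 110.00 in
Ȳ = 836660.00 / 8140.00 = 102.78 in

X̄ = 110.00 in, Ȳ = 102.78 in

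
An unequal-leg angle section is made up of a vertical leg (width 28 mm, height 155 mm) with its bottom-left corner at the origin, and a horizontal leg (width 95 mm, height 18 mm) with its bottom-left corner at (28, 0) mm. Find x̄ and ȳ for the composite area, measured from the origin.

x̄ = 31.38 mm, ȳ = 58.14 mm

Part | A | x̄ᵢ | ȳᵢ | A·x̄ᵢ | A·ȳᵢ
vertical leg | 4340.00 | 14.00 | 77.50 | 60760.00 | 336350.00
horizontal leg | 1710.00 | 75.50 | 9.00 | 129105.00 | 15390.00
Σ | 6050.00 |  |  | 189865.00 | 351740.00
x̄ = 189865.00 / 6050.00 = 31.38 mm
ȳ = 351740.00 / 6050.00 = 58.14 mm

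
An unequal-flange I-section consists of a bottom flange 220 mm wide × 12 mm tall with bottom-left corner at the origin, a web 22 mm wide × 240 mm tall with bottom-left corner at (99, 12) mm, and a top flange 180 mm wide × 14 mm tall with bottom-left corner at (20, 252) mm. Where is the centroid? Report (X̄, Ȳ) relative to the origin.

bottom flange: A = 220 × 12 = 2640.00, centroid at (110.00, 6.00).
web: A = 22 × 240 = 5280.00, centroid at (110.00, 132.00).
top flange: A = 180 × 14 = 2520.00, centroid at (110.00, 259.00).
ΣA = 10440.00 mm², ΣAX̄ = 1148400.00 mm³, ΣAȲ = 1365480.00 mm³.
X̄ = 1148400.00/10440.00 = 110.00 mm; Ȳ = 1365480.00/10440.00 = 130.79 mm.

X̄ = 110.00 mm, Ȳ = 130.79 mm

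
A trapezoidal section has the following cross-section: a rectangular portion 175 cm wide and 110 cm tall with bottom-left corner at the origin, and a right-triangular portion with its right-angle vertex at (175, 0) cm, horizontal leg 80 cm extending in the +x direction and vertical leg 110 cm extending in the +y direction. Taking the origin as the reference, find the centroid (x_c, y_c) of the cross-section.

x_c = 108.74 cm, y_c = 51.59 cm

Part | A | x̄ᵢ | ȳᵢ | A·x̄ᵢ | A·ȳᵢ
rectangular portion | 19250.00 | 87.50 | 55.00 | 1684375.00 | 1058750.00
triangular portion | 4400.00 | 201.67 | 36.67 | 887333.33 | 161333.33
Σ | 23650.00 |  |  | 2571708.33 | 1220083.33
x_c = 2571708.33 / 23650.00 = 108.74 cm
y_c = 1220083.33 / 23650.00 = 51.59 cm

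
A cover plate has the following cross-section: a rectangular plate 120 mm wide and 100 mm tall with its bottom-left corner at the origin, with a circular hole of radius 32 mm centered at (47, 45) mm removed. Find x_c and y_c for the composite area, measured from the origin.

x_c = 64.76 mm, y_c = 51.83 mm

Part | A | x̄ᵢ | ȳᵢ | A·x̄ᵢ | A·ȳᵢ
plate | 12000.00 | 60.00 | 50.00 | 720000.00 | 600000.00
hole | -3216.99 | 47.00 | 45.00 | -151198.57 | -144764.59
Σ | 8783.01 |  |  | 568801.43 | 455235.41
x_c = 568801.43 / 8783.01 = 64.76 mm
y_c = 455235.41 / 8783.01 = 51.83 mm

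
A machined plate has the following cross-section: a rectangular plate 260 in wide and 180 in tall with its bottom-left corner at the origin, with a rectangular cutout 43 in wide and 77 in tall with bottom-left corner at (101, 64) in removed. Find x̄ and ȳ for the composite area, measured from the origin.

x̄ = 130.57 in, ȳ = 89.05 in

plate: A = 260 × 180 = 46800.00, centroid at (130.00, 90.00).
hole: A = −(43 × 77) = -3311.00, centroid at (122.50, 102.50).
ΣA = 43489.00 in², ΣAx̄ = 5678402.50 in³, ΣAȳ = 3872622.50 in³.
x̄ = 5678402.50/43489.00 = 130.57 in; ȳ = 3872622.50/43489.00 = 89.05 in.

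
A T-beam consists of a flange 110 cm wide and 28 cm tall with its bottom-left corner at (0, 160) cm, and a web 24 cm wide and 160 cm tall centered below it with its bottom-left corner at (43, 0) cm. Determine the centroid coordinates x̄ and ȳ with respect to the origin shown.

web: A = 24 × 160 = 3840.00, centroid at (55.00, 80.00).
flange: A = 110 × 28 = 3080.00, centroid at (55.00, 174.00).
ΣA = 6920.00 cm², ΣAx̄ = 380600.00 cm³, ΣAȳ = 843120.00 cm³.
x̄ = 380600.00/6920.00 = 55.00 cm; ȳ = 843120.00/6920.00 = 121.84 cm.

x̄ = 55.00 cm, ȳ = 121.84 cm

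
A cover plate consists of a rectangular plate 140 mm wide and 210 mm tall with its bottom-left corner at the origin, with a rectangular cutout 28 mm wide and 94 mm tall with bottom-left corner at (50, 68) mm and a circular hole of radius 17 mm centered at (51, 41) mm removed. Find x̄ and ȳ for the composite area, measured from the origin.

x̄ = 71.28 mm, ȳ = 106.23 mm

plate: A = 140 × 210 = 29400.00, centroid at (70.00, 105.00).
hole 1: A = −(28 × 94) = -2632.00, centroid at (64.00, 115.00).
hole 2: A = −π·17² = -907.92, centroid at (51.00, 41.00).
ΣA = 25860.08 mm²
ΣAx̄ = (29400.00)(70.00) + (-2632.00)(64.00) + (-907.92)(51.00) = 1843248.07 mm³
ΣAȳ = (29400.00)(105.00) + (-2632.00)(115.00) + (-907.92)(41.00) = 2747095.27 mm³
x̄ = 1843248.07 / 25860.08 = 71.28 mm
ȳ = 2747095.27 / 25860.08 = 106.23 mm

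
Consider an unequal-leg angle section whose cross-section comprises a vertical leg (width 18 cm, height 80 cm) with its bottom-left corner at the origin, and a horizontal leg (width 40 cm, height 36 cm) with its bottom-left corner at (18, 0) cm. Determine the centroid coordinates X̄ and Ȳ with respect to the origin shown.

vertical leg: A = 18 × 80 = 1440.00, centroid at (9.00, 40.00).
horizontal leg: A = 40 × 36 = 1440.00, centroid at (38.00, 18.00).
ΣA = 2880.00 cm², ΣAX̄ = 67680.00 cm³, ΣAȲ = 83520.00 cm³.
X̄ = 67680.00/2880.00 = 23.50 cm; Ȳ = 83520.00/2880.00 = 29.00 cm.

X̄ = 23.50 cm, Ȳ = 29.00 cm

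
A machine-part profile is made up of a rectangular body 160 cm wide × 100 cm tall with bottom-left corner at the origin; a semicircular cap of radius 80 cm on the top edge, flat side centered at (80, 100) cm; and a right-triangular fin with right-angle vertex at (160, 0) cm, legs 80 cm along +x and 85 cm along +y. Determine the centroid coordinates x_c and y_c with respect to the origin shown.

x_c = 92.31 cm, y_c = 76.15 cm

rectangular body: A = 160 × 100 = 16000.00, centroid at (80.00, 50.00).
semicircular top: A = ½π·80² = 10053.10, centroid at (80.00, 133.95).
triangular fin: A = ½·80·85 = 3400.00, centroid at (186.67, 28.33).
ΣA = 29453.10 cm²
ΣAx_c = (16000.00)(80.00) + (10053.10)(80.00) + (3400.00)(186.67) = 2718914.39 cm³
ΣAy_c = (16000.00)(50.00) + (10053.10)(133.95) + (3400.00)(28.33) = 2242976.32 cm³
x_c = 2718914.39 / 29453.10 = 92.31 cm
y_c = 2242976.32 / 29453.10 = 76.15 cm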